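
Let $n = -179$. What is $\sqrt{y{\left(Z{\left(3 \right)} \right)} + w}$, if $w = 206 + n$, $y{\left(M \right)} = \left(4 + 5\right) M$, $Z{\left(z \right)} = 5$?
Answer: $6 \sqrt{2} \approx 8.4853$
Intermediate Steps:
$y{\left(M \right)} = 9 M$
$w = 27$ ($w = 206 - 179 = 27$)
$\sqrt{y{\left(Z{\left(3 \right)} \right)} + w} = \sqrt{9 \cdot 5 + 27} = \sqrt{45 + 27} = \sqrt{72} = 6 \sqrt{2}$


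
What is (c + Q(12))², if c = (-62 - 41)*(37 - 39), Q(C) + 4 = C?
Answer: 45796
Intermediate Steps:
Q(C) = -4 + C
c = 206 (c = -103*(-2) = 206)
(c + Q(12))² = (206 + (-4 + 12))² = (206 + 8)² = 214² = 45796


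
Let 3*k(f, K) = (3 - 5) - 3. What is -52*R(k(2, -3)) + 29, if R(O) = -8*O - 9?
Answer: -589/3 ≈ -196.33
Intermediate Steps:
k(f, K) = -5/3 (k(f, K) = ((3 - 5) - 3)/3 = (-2 - 3)/3 = (⅓)*(-5) = -5/3)
R(O) = -9 - 8*O
-52*R(k(2, -3)) + 29 = -52*(-9 - 8*(-5/3)) + 29 = -52*(-9 + 40/3) + 29 = -52*13/3 + 29 = -676/3 + 29 = -589/3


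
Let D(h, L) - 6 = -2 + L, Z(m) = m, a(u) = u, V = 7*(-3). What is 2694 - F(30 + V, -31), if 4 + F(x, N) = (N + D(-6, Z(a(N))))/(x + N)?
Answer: 29649/11 ≈ 2695.4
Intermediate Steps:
V = -21
D(h, L) = 4 + L (D(h, L) = 6 + (-2 + L) = 4 + L)
F(x, N) = -4 + (4 + 2*N)/(N + x) (F(x, N) = -4 + (N + (4 + N))/(x + N) = -4 + (4 + 2*N)/(N + x))
2694 - F(30 + V, -31) = 2694 - 2*(2 - 1*(-31) - 2*(30 - 21))/(-31 + (30 - 21)) = 2694 - 2*(2 + 31 - 2*9)/(-31 + 9) = 2694 - 2*(2 + 31 - 18)/(-22) = 2694 - 2*(-1)*15/22 = 2694 - 1*(-15/11) = 2694 + 15/11 = 29649/11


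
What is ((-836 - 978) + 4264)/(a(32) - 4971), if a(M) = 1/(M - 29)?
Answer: -3675/7456 ≈ -0.49289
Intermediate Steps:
a(M) = 1/(-29 + M)
((-836 - 978) + 4264)/(a(32) - 4971) = ((-836 - 978) + 4264)/(1/(-29 + 32) - 4971) = (-1814 + 4264)/(1/3 - 4971) = 2450/(⅓ - 4971) = 2450/(-14912/3) = 2450*(-3/14912) = -3675/7456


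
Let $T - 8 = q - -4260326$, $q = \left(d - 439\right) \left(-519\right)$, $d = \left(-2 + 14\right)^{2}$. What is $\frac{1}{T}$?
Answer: $\frac{1}{4413439} \approx 2.2658 \cdot 10^{-7}$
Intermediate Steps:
$d = 144$ ($d = 12^{2} = 144$)
$q = 153105$ ($q = \left(144 - 439\right) \left(-519\right) = \left(-295\right) \left(-519\right) = 153105$)
$T = 4413439$ ($T = 8 + \left(153105 - -4260326\right) = 8 + \left(153105 + 4260326\right) = 8 + 4413431 = 4413439$)
$\frac{1}{T} = \frac{1}{4413439}$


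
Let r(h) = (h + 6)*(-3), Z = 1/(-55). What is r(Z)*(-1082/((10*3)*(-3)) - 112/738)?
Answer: -655039/3075 ≈ -213.02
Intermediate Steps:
Z = -1/55 ≈ -0.018182
r(h) = -18 - 3*h (r(h) = (6 + h)*(-3) = -18 - 3*h)
r(Z)*(-1082/((10*3)*(-3)) - 112/738) = (-18 - 3*(-1/55))*(-1082/((10*3)*(-3)) - 112/738) = (-18 + 3/55)*(-1082/(30*(-3)) - 112*1/738) = -987*(-1082/(-90) - 56/369)/55 = -987*(-1082*(-1/90) - 56/369)/55 = -987*(541/45 - 56/369)/55 = -987/55*21901/1845 = -655039/3075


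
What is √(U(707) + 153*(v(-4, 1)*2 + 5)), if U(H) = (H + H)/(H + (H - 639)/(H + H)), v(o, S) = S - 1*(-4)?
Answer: √573981248451589/499883 ≈ 47.927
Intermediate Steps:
v(o, S) = 4 + S (v(o, S) = S + 4 = 4 + S)
U(H) = 2*H/(H + (-639 + H)/(2*H)) (U(H) = (2*H)/(H + (-639 + H)/((2*H))) = (2*H)/(H + (-639 + H)*(1/(2*H))) = (2*H)/(H + (-639 + H)/(2*H)) = 2*H/(H + (-639 + H)/(2*H)))
√(U(707) + 153*(v(-4, 1)*2 + 5)) = √(4*707²/(-639 + 707 + 2*707²) + 153*((4 + 1)*2 + 5)) = √(4*499849/(-639 + 707 + 2*499849) + 153*(5*2 + 5)) = √(4*499849/(-639 + 707 + 999698) + 153*(10 + 5)) = √(4*499849/999766 + 153*15) = √(4*499849*(1/999766) + 2295) = √(999698/499883 + 2295) = √(1148231183/499883) = √573981248451589/499883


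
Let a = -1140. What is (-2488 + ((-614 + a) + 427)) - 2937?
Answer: -6752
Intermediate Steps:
(-2488 + ((-614 + a) + 427)) - 2937 = (-2488 + ((-614 - 1140) + 427)) - 2937 = (-2488 + (-1754 + 427)) - 2937 = (-2488 - 1327) - 2937 = -3815 - 2937 = -6752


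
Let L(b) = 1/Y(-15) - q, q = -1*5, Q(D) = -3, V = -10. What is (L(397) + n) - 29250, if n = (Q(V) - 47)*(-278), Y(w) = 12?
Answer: -184139/12 ≈ -15345.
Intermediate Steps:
q = -5
L(b) = 61/12 (L(b) = 1/12 - 1*(-5) = 1/12 + 5 = 61/12)
n = 13900 (n = (-3 - 47)*(-278) = -50*(-278) = 13900)
(L(397) + n) - 29250 = (61/12 + 13900) - 29250 = 166861/12 - 29250 = -184139/12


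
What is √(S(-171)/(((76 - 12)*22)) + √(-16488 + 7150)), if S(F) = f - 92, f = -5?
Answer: √(-2134 + 30976*I*√9338)/176 ≈ 6.9485 + 6.9535*I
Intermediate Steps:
S(F) = -97 (S(F) = -5 - 92 = -97)
√(S(-171)/(((76 - 12)*22)) + √(-16488 + 7150)) = √(-97*1/(22*(76 - 12)) + √(-16488 + 7150)) = √(-97/(64*22) + √(-9338)) = √(-97/1408 + I*√9338)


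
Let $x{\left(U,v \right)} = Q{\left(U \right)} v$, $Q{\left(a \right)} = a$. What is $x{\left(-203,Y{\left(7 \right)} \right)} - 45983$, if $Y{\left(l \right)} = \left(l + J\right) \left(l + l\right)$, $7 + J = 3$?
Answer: $-54509$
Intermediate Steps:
$J = -4$ ($J = -7 + 3 = -4$)
$Y{\left(l \right)} = 2 l \left(-4 + l\right)$ ($Y{\left(l \right)} = \left(l - 4\right) \left(l + l\right) = \left(-4 + l\right) 2 l = 2 l \left(-4 + l\right)$)
$x{\left(U,v \right)} = U v$
$x{\left(-203,Y{\left(7 \right)} \right)} - 45983 = - 203 \cdot 2 \cdot 7 \left(-4 + 7\right) - 45983 = - 203 \cdot 2 \cdot 7 \cdot 3 - 45983 = \left(-203\right) 42 - 45983 = -8526 - 45983 = -54509$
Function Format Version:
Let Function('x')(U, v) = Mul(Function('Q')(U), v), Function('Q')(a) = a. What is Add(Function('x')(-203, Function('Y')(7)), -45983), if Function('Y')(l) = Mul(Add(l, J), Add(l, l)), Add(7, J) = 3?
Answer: -54509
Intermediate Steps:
J = -4 (J = Add(-7, 3) = -4)
Function('Y')(l) = Mul(2, l, Add(-4, l)) (Function('Y')(l) = Mul(Add(l, -4), Add(l, l)) = Mul(Add(-4, l), Mul(2, l)) = Mul(2, l, Add(-4, l)))
Function('x')(U, v) = Mul(U, v)
Add(Function('x')(-203, Function('Y')(7)), -45983) = Add(Mul(-203, Mul(2, 7, Add(-4, 7))), -45983) = Add(Mul(-203, Mul(2, 7, 3)), -45983) = Add(Mul(-203, 42), -45983) = Add(-8526, -45983) = -54509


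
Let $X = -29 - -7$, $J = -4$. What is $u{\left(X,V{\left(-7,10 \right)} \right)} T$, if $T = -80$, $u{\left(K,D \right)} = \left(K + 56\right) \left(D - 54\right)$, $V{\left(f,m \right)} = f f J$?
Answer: $680000$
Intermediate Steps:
$X = -22$ ($X = -29 + 7 = -22$)
$V{\left(f,m \right)} = - 4 f^{2}$ ($V{\left(f,m \right)} = f f \left(-4\right) = f^{2} \left(-4\right) = - 4 f^{2}$)
$u{\left(K,D \right)} = \left(-54 + D\right) \left(56 + K\right)$ ($u{\left(K,D \right)} = \left(56 + K\right) \left(-54 + D\right) = \left(-54 + D\right) \left(56 + K\right)$)
$u{\left(X,V{\left(-7,10 \right)} \right)} T = \left(-3024 - -1188 + 56 \left(- 4 \left(-7\right)^{2}\right) + - 4 \left(-7\right)^{2} \left(-22\right)\right) \left(-80\right) = \left(-3024 + 1188 + 56 \left(\left(-4\right) 49\right) + \left(-4\right) 49 \left(-22\right)\right) \left(-80\right) = \left(-3024 + 1188 + 56 \left(-196\right) - -4312\right) \left(-80\right) = \left(-3024 + 1188 - 10976 + 4312\right) \left(-80\right) = \left(-8500\right) \left(-80\right) = 680000$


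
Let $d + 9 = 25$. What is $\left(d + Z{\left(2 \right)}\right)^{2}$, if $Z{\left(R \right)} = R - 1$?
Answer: $289$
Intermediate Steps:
$Z{\left(R \right)} = -1 + R$
$d = 16$ ($d = -9 + 25 = 16$)
$\left(d + Z{\left(2 \right)}\right)^{2} = \left(16 + \left(-1 + 2\right)\right)^{2} = \left(16 + 1\right)^{2} = 17^{2} = 289$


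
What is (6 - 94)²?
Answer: 7744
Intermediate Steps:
(6 - 94)² = (-88)² = 7744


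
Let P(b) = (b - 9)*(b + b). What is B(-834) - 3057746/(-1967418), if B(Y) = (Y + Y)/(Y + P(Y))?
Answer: 2574183587/1657549665 ≈ 1.5530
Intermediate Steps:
P(b) = 2*b*(-9 + b) (P(b) = (-9 + b)*(2*b) = 2*b*(-9 + b))
B(Y) = 2*Y/(Y + 2*Y*(-9 + Y)) (B(Y) = (Y + Y)/(Y + 2*Y*(-9 + Y)) = (2*Y)/(Y + 2*Y*(-9 + Y)) = 2*Y/(Y + 2*Y*(-9 + Y)))
B(-834) - 3057746/(-1967418) = 2/(-17 + 2*(-834)) - 3057746/(-1967418) = 2/(-17 - 1668) - 3057746*(-1/1967418) = 2/(-1685) + 1528873/983709 = 2*(-1/1685) + 1528873/983709 = -2/1685 + 1528873/983709 = 2574183587/1657549665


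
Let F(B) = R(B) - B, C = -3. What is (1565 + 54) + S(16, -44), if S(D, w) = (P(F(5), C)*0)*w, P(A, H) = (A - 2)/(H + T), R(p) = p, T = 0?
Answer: 1619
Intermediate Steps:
F(B) = 0 (F(B) = B - B = 0)
P(A, H) = (-2 + A)/H (P(A, H) = (A - 2)/(H + 0) = (-2 + A)/H)
S(D, w) = 0 (S(D, w) = (((-2 + 0)/(-3))*0)*w = (-1/3*(-2)*0)*w = ((2/3)*0)*w = 0*w = 0)
(1565 + 54) + S(16, -44) = (1565 + 54) + 0 = 1619 + 0 = 1619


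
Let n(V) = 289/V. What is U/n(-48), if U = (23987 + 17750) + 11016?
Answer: -2532144/289 ≈ -8761.8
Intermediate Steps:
U = 52753 (U = 41737 + 11016 = 52753)
U/n(-48) = 52753/((289/(-48))) = 52753/((289*(-1/48))) = 52753/(-289/48) = 52753*(-48/289) = -2532144/289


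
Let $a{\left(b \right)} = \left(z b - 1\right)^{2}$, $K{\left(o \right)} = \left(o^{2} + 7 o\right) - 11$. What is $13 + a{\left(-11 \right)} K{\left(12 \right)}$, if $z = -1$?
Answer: $21713$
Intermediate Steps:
$K{\left(o \right)} = -11 + o^{2} + 7 o$
$a{\left(b \right)} = \left(-1 - b\right)^{2}$ ($a{\left(b \right)} = \left(- b - 1\right)^{2} = \left(-1 - b\right)^{2}$)
$13 + a{\left(-11 \right)} K{\left(12 \right)} = 13 + \left(1 - 11\right)^{2} \left(-11 + 12^{2} + 7 \cdot 12\right) = 13 + \left(-10\right)^{2} \left(-11 + 144 + 84\right) = 13 + 100 \cdot 217 = 13 + 21700 = 21713$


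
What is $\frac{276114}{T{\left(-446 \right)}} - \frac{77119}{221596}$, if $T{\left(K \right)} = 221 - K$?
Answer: $\frac{61134319571}{147804532} \approx 413.62$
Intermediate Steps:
$\frac{276114}{T{\left(-446 \right)}} - \frac{77119}{221596} = \frac{276114}{221 - -446} - \frac{77119}{221596} = \frac{276114}{221 + 446} - \frac{77119}{221596} = \frac{276114}{667} - \frac{77119}{221596} = \frac{61134319571}{147804532}$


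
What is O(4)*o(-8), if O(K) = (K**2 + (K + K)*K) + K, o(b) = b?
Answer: -416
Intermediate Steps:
O(K) = K + 3*K**2 (O(K) = (K**2 + (2*K)*K) + K = (K**2 + 2*K**2) + K = 3*K**2 + K = K + 3*K**2)
O(4)*o(-8) = (4*(1 + 3*4))*(-8) = (4*(1 + 12))*(-8) = (4*13)*(-8) = 52*(-8) = -416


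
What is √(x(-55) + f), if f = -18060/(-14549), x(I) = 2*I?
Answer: I*√23021319170/14549 ≈ 10.429*I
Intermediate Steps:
f = 18060/14549 (f = -18060*(-1/14549) = 18060/14549 ≈ 1.2413)
√(x(-55) + f) = √(2*(-55) + 18060/14549) = √(-110 + 18060/14549) = √(-1582330/14549) = I*√23021319170/14549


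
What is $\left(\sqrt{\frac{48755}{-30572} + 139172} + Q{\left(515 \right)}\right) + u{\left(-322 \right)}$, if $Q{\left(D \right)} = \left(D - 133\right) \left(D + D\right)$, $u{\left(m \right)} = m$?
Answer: $393138 + \frac{\sqrt{32518806838447}}{15286} \approx 3.9351 \cdot 10^{5}$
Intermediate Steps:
$Q{\left(D \right)} = 2 D \left(-133 + D\right)$ ($Q{\left(D \right)} = \left(-133 + D\right) 2 D = 2 D \left(-133 + D\right)$)
$\left(\sqrt{\frac{48755}{-30572} + 139172} + Q{\left(515 \right)}\right) + u{\left(-322 \right)} = \left(\sqrt{\frac{48755}{-30572} + 139172} + 2 \cdot 515 \left(-133 + 515\right)\right) - 322 = \left(\sqrt{48755 \left(- \frac{1}{30572}\right) + 139172} + 2 \cdot 515 \cdot 382\right) - 322 = \left(\sqrt{- \frac{48755}{30572} + 139172} + 393460\right) - 322 = \left(\sqrt{\frac{4254717629}{30572}} + 393460\right) - 322 = \left(\frac{\sqrt{32518806838447}}{15286} + 393460\right) - 322 = \left(393460 + \frac{\sqrt{32518806838447}}{15286}\right) - 322 = 393138 + \frac{\sqrt{32518806838447}}{15286}$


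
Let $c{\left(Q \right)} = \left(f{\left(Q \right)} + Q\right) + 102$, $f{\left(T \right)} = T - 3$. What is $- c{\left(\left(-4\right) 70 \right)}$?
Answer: $461$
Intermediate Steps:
$f{\left(T \right)} = -3 + T$ ($f{\left(T \right)} = T - 3 = -3 + T$)
$c{\left(Q \right)} = 99 + 2 Q$ ($c{\left(Q \right)} = \left(\left(-3 + Q\right) + Q\right) + 102 = \left(-3 + 2 Q\right) + 102 = 99 + 2 Q$)
$- c{\left(\left(-4\right) 70 \right)} = - (99 + 2 \left(\left(-4\right) 70\right)) = - (99 + 2 \left(-280\right)) = - (99 - 560) = \left(-1\right) \left(-461\right) = 461$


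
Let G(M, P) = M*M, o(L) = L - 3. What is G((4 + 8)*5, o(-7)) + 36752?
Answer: 40352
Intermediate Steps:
o(L) = -3 + L
G(M, P) = M**2
G((4 + 8)*5, o(-7)) + 36752 = ((4 + 8)*5)**2 + 36752 = (12*5)**2 + 36752 = 60**2 + 36752 = 3600 + 36752 = 40352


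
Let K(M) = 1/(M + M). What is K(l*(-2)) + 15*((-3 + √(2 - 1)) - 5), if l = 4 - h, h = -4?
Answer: -3361/32 ≈ -105.03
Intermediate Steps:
l = 8 (l = 4 - 1*(-4) = 4 + 4 = 8)
K(M) = 1/(2*M)
K(l*(-2)) + 15*((-3 + √(2 - 1)) - 5) = 1/(2*((8*(-2)))) + 15*((-3 + √(2 - 1)) - 5) = (½)/(-16) + 15*((-3 + √1) - 5) = (½)*(-1/16) + 15*((-3 + 1) - 5) = -1/32 + 15*(-2 - 5) = -1/32 + 15*(-7) = -1/32 - 105 = -3361/32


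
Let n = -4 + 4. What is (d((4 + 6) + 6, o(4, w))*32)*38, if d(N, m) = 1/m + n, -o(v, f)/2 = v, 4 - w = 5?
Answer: -152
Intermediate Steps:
w = -1 (w = 4 - 1*5 = 4 - 5 = -1)
n = 0
o(v, f) = -2*v
d(N, m) = 1/m (d(N, m) = 1/m + 0 = 1/m)
(d((4 + 6) + 6, o(4, w))*32)*38 = (32/(-2*4))*38 = (32/(-8))*38 = -⅛*32*38 = -4*38 = -152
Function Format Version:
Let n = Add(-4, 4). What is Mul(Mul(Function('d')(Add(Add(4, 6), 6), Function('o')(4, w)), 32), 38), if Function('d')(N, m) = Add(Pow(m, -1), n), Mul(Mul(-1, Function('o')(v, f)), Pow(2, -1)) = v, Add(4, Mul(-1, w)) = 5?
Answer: -152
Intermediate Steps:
w = -1 (w = Add(4, Mul(-1, 5)) = Add(4, -5) = -1)
n = 0
Function('o')(v, f) = Mul(-2, v)
Function('d')(N, m) = Pow(m, -1) (Function('d')(N, m) = Add(Pow(m, -1), 0) = Pow(m, -1))
Mul(Mul(Function('d')(Add(Add(4, 6), 6), Function('o')(4, w)), 32), 38) = Mul(Mul(Pow(Mul(-2, 4), -1), 32), 38) = Mul(Mul(Pow(-8, -1), 32), 38) = Mul(Mul(Rational(-1, 8), 32), 38) = Mul(-4, 38) = -152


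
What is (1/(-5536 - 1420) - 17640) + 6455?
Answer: -77802861/6956 ≈ -11185.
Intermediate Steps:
(1/(-5536 - 1420) - 17640) + 6455 = (1/(-6956) - 17640) + 6455 = (-1/6956 - 17640) + 6455 = -122703841/6956 + 6455 = -77802861/6956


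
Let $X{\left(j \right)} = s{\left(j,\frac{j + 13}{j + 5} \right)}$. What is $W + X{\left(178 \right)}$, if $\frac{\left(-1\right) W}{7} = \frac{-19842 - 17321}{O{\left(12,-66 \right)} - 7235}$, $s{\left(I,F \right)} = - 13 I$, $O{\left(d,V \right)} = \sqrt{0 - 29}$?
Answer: $- \frac{123009037891}{52345254} - \frac{260141 i \sqrt{29}}{52345254} \approx -2350.0 - 0.026763 i$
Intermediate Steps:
$O{\left(d,V \right)} = i \sqrt{29}$ ($O{\left(d,V \right)} = \sqrt{-29} = i \sqrt{29}$)
$X{\left(j \right)} = - 13 j$
$W = \frac{260141}{-7235 + i \sqrt{29}}$ ($W = - 7 \frac{-19842 - 17321}{i \sqrt{29} - 7235} = - 7 \left(- \frac{37163}{-7235 + i \sqrt{29}}\right) = \frac{260141}{-7235 + i \sqrt{29}} \approx -35.956 - 0.026763 i$)
$W + X{\left(178 \right)} = \left(- \frac{1882120135}{52345254} - \frac{260141 i \sqrt{29}}{52345254}\right) - 2314 = - \frac{123009037891}{52345254} - \frac{260141 i \sqrt{29}}{52345254}$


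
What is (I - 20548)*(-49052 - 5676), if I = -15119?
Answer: 1951983576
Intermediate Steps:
(I - 20548)*(-49052 - 5676) = (-15119 - 20548)*(-49052 - 5676) = -35667*(-54728) = 1951983576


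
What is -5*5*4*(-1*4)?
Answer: 400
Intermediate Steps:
-5*5*4*(-1*4) = -100*(-4) = -5*(-80) = 400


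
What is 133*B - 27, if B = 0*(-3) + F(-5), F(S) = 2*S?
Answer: -1357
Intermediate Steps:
B = -10 (B = 0*(-3) + 2*(-5) = 0 - 10 = -10)
133*B - 27 = 133*(-10) - 27 = -1330 - 27 = -1357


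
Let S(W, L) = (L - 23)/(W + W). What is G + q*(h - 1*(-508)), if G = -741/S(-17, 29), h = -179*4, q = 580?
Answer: -116441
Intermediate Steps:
S(W, L) = (-23 + L)/(2*W) (S(W, L) = (-23 + L)/((2*W)) = (-23 + L)*(1/(2*W)) = (-23 + L)/(2*W))
h = -716
G = 4199 (G = -741*(-34/(-23 + 29)) = -741/((1/2)*(-1/17)*6) = -741/(-3/17) = -741*(-17/3) = 4199)
G + q*(h - 1*(-508)) = 4199 + 580*(-716 - 1*(-508)) = 4199 + 580*(-716 + 508) = 4199 + 580*(-208) = 4199 - 120640 = -116441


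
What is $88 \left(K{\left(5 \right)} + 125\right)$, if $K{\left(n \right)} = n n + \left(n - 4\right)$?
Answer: $13288$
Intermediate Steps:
$K{\left(n \right)} = -4 + n + n^{2}$ ($K{\left(n \right)} = n^{2} + \left(n - 4\right) = n^{2} + \left(-4 + n\right) = -4 + n + n^{2}$)
$88 \left(K{\left(5 \right)} + 125\right) = 88 \left(\left(-4 + 5 + 5^{2}\right) + 125\right) = 88 \left(\left(-4 + 5 + 25\right) + 125\right) = 88 \left(26 + 125\right) = 88 \cdot 151 = 13288$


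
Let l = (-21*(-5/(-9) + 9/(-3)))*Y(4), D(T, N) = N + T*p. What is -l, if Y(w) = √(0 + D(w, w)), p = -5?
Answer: -616*I/3 ≈ -205.33*I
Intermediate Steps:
D(T, N) = N - 5*T (D(T, N) = N + T*(-5) = N - 5*T)
Y(w) = 2*√(-w) (Y(w) = √(0 + (w - 5*w)) = √(0 - 4*w) = √(-4*w) = 2*√(-w))
l = 616*I/3 (l = (-21*(-5/(-9) + 9/(-3)))*(2*√(-1*4)) = (-21*(-5*(-⅑) + 9*(-⅓)))*(2*√(-4)) = (-21*(5/9 - 3))*(2*(2*I)) = (-21*(-22/9))*(4*I) = 154*(4*I)/3 = 616*I/3 ≈ 205.33*I)
-l = -616*I/3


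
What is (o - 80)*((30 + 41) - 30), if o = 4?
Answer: -3116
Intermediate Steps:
(o - 80)*((30 + 41) - 30) = (4 - 80)*((30 + 41) - 30) = -76*(71 - 30) = -76*41 = -3116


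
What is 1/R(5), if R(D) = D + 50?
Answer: 1/55 ≈ 0.018182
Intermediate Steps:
R(D) = 50 + D
1/R(5) = 1/(50 + 5) = 1/55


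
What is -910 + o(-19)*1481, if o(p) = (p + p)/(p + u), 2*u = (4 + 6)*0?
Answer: 2052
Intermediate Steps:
u = 0 (u = ((4 + 6)*0)/2 = (10*0)/2 = (½)*0 = 0)
o(p) = 2 (o(p) = (p + p)/(p + 0) = (2*p)/p = 2)
-910 + o(-19)*1481 = -910 + 2*1481 = -910 + 2962 = 2052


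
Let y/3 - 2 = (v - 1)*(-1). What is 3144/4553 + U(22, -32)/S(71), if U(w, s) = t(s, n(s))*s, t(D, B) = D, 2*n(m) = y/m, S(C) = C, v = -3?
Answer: 4885496/323263 ≈ 15.113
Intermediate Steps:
y = 18 (y = 6 + 3*((-3 - 1)*(-1)) = 6 + 3*(-4*(-1)) = 6 + 3*4 = 6 + 12 = 18)
n(m) = 9/m (n(m) = (18/m)/2 = 9/m)
U(w, s) = s² (U(w, s) = s*s = s²)
3144/4553 + U(22, -32)/S(71) = 3144/4553 + (-32)²/71 = 3144*(1/4553) + 1024*(1/71) = 3144/4553 + 1024/71 = 4885496/323263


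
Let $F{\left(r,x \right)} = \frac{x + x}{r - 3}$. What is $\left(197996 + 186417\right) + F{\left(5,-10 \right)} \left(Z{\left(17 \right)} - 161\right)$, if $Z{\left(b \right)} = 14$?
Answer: $385883$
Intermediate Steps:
$F{\left(r,x \right)} = \frac{2 x}{-3 + r}$
$\left(197996 + 186417\right) + F{\left(5,-10 \right)} \left(Z{\left(17 \right)} - 161\right) = \left(197996 + 186417\right) + 2 \left(-10\right) \frac{1}{-3 + 5} \left(14 - 161\right) = 384413 + 2 \left(-10\right) \frac{1}{2} \left(-147\right) = 384413 - -1470 = 384413 + 1470 = 385883$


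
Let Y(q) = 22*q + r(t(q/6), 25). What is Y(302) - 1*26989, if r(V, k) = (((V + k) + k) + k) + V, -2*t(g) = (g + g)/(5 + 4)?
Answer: -547592/27 ≈ -20281.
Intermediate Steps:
t(g) = -g/9 (t(g) = -(g + g)/(2*(5 + 4)) = -2*g/(2*9) = -g/9)
r(V, k) = 2*V + 3*k (r(V, k) = ((V + 2*k) + k) + V = (V + 3*k) + V = 2*V + 3*k)
Y(q) = 75 + 593*q/27 (Y(q) = 22*q + (2*(-q/(9*6)) + 3*25) = 22*q + (2*(-q/(9*6)) + 75) = 22*q + (2*(-q/54) + 75) = 22*q + (-q/27 + 75) = 22*q + (75 - q/27) = 75 + 593*q/27)
Y(302) - 1*26989 = (75 + (593/27)*302) - 1*26989 = (75 + 179086/27) - 26989 = 181111/27 - 26989 = -547592/27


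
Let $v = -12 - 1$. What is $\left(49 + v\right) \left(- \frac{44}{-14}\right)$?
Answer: $\frac{792}{7} \approx 113.14$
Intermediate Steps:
$v = -13$
$\left(49 + v\right) \left(- \frac{44}{-14}\right) = \left(49 - 13\right) \left(- \frac{44}{-14}\right) = 36 \left(\left(-44\right) \left(- \frac{1}{14}\right)\right) = 36 \cdot \frac{22}{7} = \frac{792}{7}$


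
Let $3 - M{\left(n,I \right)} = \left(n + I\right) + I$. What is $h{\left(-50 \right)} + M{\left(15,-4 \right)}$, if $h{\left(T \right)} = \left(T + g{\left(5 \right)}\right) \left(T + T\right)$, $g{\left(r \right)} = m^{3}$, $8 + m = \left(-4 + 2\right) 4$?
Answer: $414596$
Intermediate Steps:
$m = -16$ ($m = -8 + \left(-4 + 2\right) 4 = -8 - 8 = -16$)
$M{\left(n,I \right)} = 3 - n - 2 I$ ($M{\left(n,I \right)} = 3 - \left(\left(n + I\right) + I\right) = 3 - \left(\left(I + n\right) + I\right) = 3 - \left(n + 2 I\right) = 3 - n - 2 I$)
$g{\left(r \right)} = -4096$ ($g{\left(r \right)} = \left(-16\right)^{3} = -4096$)
$h{\left(T \right)} = 2 T \left(-4096 + T\right)$ ($h{\left(T \right)} = \left(T - 4096\right) \left(T + T\right) = \left(-4096 + T\right) 2 T = 2 T \left(-4096 + T\right)$)
$h{\left(-50 \right)} + M{\left(15,-4 \right)} = 2 \left(-50\right) \left(-4096 - 50\right) - 4 = 2 \left(-50\right) \left(-4146\right) + \left(3 - 15 + 8\right) = 414600 - 4 = 414596$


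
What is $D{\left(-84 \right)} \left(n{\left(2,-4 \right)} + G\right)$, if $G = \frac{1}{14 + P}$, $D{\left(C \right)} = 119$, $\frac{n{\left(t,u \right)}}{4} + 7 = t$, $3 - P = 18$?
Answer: $-2499$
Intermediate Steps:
$P = -15$ ($P = 3 - 18 = -15$)
$n{\left(t,u \right)} = -28 + 4 t$
$G = -1$ ($G = \frac{1}{14 - 15} = \frac{1}{-1} = -1$)
$D{\left(-84 \right)} \left(n{\left(2,-4 \right)} + G\right) = 119 \left(\left(-28 + 4 \cdot 2\right) - 1\right) = 119 \left(\left(-28 + 8\right) - 1\right) = 119 \left(-20 - 1\right) = 119 \left(-21\right) = -2499$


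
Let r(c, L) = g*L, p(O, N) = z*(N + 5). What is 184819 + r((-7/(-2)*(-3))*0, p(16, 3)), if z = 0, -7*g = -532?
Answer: 184819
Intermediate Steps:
g = 76 (g = -⅐*(-532) = 76)
p(O, N) = 0 (p(O, N) = 0*(N + 5) = 0*(5 + N) = 0)
r(c, L) = 76*L
184819 + r((-7/(-2)*(-3))*0, p(16, 3)) = 184819 + 76*0 = 184819 + 0 = 184819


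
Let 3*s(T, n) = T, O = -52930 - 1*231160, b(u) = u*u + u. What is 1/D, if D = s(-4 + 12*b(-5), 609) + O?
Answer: -3/852034 ≈ -3.5210e-6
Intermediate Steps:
b(u) = u + u**2 (b(u) = u**2 + u = u + u**2)
O = -284090 (O = -52930 - 231160 = -284090)
s(T, n) = T/3
D = -852034/3 (D = (-4 + 12*(-5*(1 - 5)))/3 - 284090 = (-4 + 12*(-5*(-4)))/3 - 284090 = (-4 + 12*20)/3 - 284090 = (-4 + 240)/3 - 284090 = (1/3)*236 - 284090 = 236/3 - 284090 = -852034/3 ≈ -2.8401e+5)
1/D = 1/(-852034/3) = -3/852034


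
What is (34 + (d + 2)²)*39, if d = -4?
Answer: 1482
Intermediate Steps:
(34 + (d + 2)²)*39 = (34 + (-4 + 2)²)*39 = (34 + (-2)²)*39 = (34 + 4)*39 = 38*39 = 1482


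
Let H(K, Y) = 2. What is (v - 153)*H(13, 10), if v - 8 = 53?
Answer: -184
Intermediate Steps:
v = 61 (v = 8 + 53 = 61)
(v - 153)*H(13, 10) = (61 - 153)*2 = -92*2 = -184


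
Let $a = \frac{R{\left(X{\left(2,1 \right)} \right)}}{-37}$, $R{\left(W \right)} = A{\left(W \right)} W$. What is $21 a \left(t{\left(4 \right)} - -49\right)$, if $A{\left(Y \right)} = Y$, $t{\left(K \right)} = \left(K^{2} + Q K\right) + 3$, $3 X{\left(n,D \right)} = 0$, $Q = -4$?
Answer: $0$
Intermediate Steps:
$X{\left(n,D \right)} = 0$ ($X{\left(n,D \right)} = \frac{1}{3} \cdot 0 = 0$)
$t{\left(K \right)} = 3 + K^{2} - 4 K$ ($t{\left(K \right)} = \left(K^{2} - 4 K\right) + 3 = 3 + K^{2} - 4 K$)
$R{\left(W \right)} = W^{2}$ ($R{\left(W \right)} = W W = W^{2}$)
$a = 0$ ($a = \frac{0^{2}}{-37} = 0 \left(- \frac{1}{37}\right) = 0$)
$21 a \left(t{\left(4 \right)} - -49\right) = 21 \cdot 0 \left(\left(3 + 4^{2} - 16\right) - -49\right) = 0 \left(\left(3 + 16 - 16\right) + 49\right) = 0 \left(3 + 49\right) = 0 \cdot 52 = 0$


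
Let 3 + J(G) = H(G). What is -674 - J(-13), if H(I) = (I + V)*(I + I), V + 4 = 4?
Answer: -1009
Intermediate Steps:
V = 0 (V = -4 + 4 = 0)
H(I) = 2*I² (H(I) = (I + 0)*(I + I) = I*(2*I) = 2*I²)
J(G) = -3 + 2*G²
-674 - J(-13) = -674 - (-3 + 2*(-13)²) = -674 - (-3 + 2*169) = -674 - (-3 + 338) = -674 - 1*335 = -674 - 335 = -1009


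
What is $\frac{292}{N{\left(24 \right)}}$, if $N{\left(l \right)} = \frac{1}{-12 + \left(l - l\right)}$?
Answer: $-3504$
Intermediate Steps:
$N{\left(l \right)} = - \frac{1}{12}$ ($N{\left(l \right)} = \frac{1}{-12 + 0} = \frac{1}{-12} = - \frac{1}{12}$)
$\frac{292}{N{\left(24 \right)}} = \frac{292}{- \frac{1}{12}} = 292 \left(-12\right) = -3504$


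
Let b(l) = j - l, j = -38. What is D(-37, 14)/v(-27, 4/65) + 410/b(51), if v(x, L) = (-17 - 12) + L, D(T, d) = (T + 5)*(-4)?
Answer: -1511690/167409 ≈ -9.0299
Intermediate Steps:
b(l) = -38 - l
D(T, d) = -20 - 4*T (D(T, d) = (5 + T)*(-4) = -20 - 4*T)
v(x, L) = -29 + L
D(-37, 14)/v(-27, 4/65) + 410/b(51) = (-20 - 4*(-37))/(-29 + 4/65) + 410/(-38 - 1*51) = (-20 + 148)/(-29 + 4*(1/65)) + 410/(-38 - 51) = 128/(-29 + 4/65) + 410/(-89) = 128/(-1881/65) + 410*(-1/89) = 128*(-65/1881) - 410/89 = -8320/1881 - 410/89 = -1511690/167409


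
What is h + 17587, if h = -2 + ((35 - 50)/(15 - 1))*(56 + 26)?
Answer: 122480/7 ≈ 17497.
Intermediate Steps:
h = -629/7 (h = -2 - 15/14*82 = -2 - 615/7 = -629/7 ≈ -89.857)
h + 17587 = -629/7 + 17587 = 122480/7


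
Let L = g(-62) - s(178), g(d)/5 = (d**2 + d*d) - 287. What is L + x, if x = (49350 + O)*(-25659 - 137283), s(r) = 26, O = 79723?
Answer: -21031375787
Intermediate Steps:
g(d) = -1435 + 10*d**2 (g(d) = 5*((d**2 + d*d) - 287) = 5*((d**2 + d**2) - 287) = 5*(2*d**2 - 287) = 5*(-287 + 2*d**2) = -1435 + 10*d**2)
x = -21031412766 (x = (49350 + 79723)*(-25659 - 137283) = 129073*(-162942) = -21031412766)
L = 36979 (L = (-1435 + 10*(-62)**2) - 1*26 = (-1435 + 10*3844) - 26 = (-1435 + 38440) - 26 = 37005 - 26 = 36979)
L + x = 36979 - 21031412766 = -21031375787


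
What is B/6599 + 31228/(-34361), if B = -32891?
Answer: -1336241223/226748239 ≈ -5.8931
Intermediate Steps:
B/6599 + 31228/(-34361) = -32891/6599 + 31228/(-34361) = -32891*1/6599 + 31228*(-1/34361) = -32891/6599 - 31228/34361 = -1336241223/226748239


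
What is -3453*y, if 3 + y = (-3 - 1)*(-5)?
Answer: -58701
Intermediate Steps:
y = 17 (y = -3 + (-3 - 1)*(-5) = -3 - 4*(-5) = -3 + 20 = 17)
-3453*y = -3453*17 = -58701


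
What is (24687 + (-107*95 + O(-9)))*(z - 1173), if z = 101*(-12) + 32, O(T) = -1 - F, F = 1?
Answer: -34165560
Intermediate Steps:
O(T) = -2 (O(T) = -1 - 1*1 = -1 - 1 = -2)
z = -1180 (z = -1212 + 32 = -1180)
(24687 + (-107*95 + O(-9)))*(z - 1173) = (24687 + (-107*95 - 2))*(-1180 - 1173) = (24687 + (-10165 - 2))*(-2353) = (24687 - 10167)*(-2353) = 14520*(-2353) = -34165560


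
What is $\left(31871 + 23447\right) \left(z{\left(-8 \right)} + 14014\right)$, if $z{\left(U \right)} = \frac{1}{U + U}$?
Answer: $\frac{6201783957}{8} \approx 7.7522 \cdot 10^{8}$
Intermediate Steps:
$z{\left(U \right)} = \frac{1}{2 U}$
$\left(31871 + 23447\right) \left(z{\left(-8 \right)} + 14014\right) = \left(31871 + 23447\right) \left(\frac{1}{2 \left(-8\right)} + 14014\right) = 55318 \left(\frac{1}{2} \left(- \frac{1}{8}\right) + 14014\right) = 55318 \left(- \frac{1}{16} + 14014\right) = 55318 \cdot \frac{224223}{16} = \frac{6201783957}{8}$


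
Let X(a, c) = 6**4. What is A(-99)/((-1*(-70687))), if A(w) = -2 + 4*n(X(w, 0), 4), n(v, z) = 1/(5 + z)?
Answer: -14/636183 ≈ -2.2006e-5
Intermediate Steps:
X(a, c) = 1296
A(w) = -14/9 (A(w) = -2 + 4/(5 + 4) = -2 + 4/9 = -14/9)
A(-99)/((-1*(-70687))) = -14/(9*((-1*(-70687)))) = -14/9/70687 = -14/9*1/70687 = -14/636183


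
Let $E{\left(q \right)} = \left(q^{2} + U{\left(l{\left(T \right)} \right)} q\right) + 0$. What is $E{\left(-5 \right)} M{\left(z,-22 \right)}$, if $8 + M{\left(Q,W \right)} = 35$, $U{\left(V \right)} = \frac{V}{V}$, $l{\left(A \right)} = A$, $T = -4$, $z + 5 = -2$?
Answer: $540$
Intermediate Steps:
$z = -7$ ($z = -5 - 2 = -7$)
$U{\left(V \right)} = 1$
$M{\left(Q,W \right)} = 27$ ($M{\left(Q,W \right)} = -8 + 35 = 27$)
$E{\left(q \right)} = q + q^{2}$ ($E{\left(q \right)} = \left(q^{2} + 1 q\right) + 0 = \left(q^{2} + q\right) + 0 = \left(q + q^{2}\right) + 0 = q + q^{2}$)
$E{\left(-5 \right)} M{\left(z,-22 \right)} = - 5 \left(1 - 5\right) 27 = \left(-5\right) \left(-4\right) 27 = 20 \cdot 27 = 540$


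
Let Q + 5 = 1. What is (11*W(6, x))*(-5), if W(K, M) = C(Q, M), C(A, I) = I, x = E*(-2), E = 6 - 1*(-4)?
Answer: 1100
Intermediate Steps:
E = 10 (E = 6 + 4 = 10)
x = -20 (x = 10*(-2) = -20)
Q = -4 (Q = -5 + 1 = -4)
W(K, M) = M
(11*W(6, x))*(-5) = (11*(-20))*(-5) = -220*(-5) = 1100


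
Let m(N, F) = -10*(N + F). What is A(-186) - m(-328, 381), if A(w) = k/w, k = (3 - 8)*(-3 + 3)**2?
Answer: 530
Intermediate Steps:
m(N, F) = -10*F - 10*N (m(N, F) = -10*(F + N) = -10*F - 10*N)
k = 0 (k = -5*0**2 = -5*0 = 0)
A(w) = 0 (A(w) = 0/w = 0)
A(-186) - m(-328, 381) = 0 - (-10*381 - 10*(-328)) = 0 - (-3810 + 3280) = 0 - 1*(-530) = 0 + 530 = 530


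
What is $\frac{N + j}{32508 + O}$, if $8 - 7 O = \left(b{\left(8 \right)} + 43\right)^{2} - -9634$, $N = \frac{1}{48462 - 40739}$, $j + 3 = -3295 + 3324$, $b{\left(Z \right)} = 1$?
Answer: $\frac{468531}{556040554} \approx 0.00084262$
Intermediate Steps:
$j = 26$ ($j = -3 + \left(-3295 + 3324\right) = -3 + 29 = 26$)
$N = \frac{1}{7723} \approx 0.00012948$
$O = - \frac{11562}{7}$ ($O = \frac{8}{7} - \frac{\left(1 + 43\right)^{2} - -9634}{7} = \frac{8}{7} - \frac{44^{2} + 9634}{7} = \frac{8}{7} - \frac{1936 + 9634}{7} = \frac{8}{7} - \frac{11570}{7} = - \frac{11562}{7} \approx -1651.7$)
$\frac{N + j}{32508 + O} = \frac{\frac{1}{7723} + 26}{32508 - \frac{11562}{7}} = \frac{200799}{7723 \cdot \frac{215994}{7}} = \frac{200799}{7723} \cdot \frac{7}{215994} = \frac{468531}{556040554}$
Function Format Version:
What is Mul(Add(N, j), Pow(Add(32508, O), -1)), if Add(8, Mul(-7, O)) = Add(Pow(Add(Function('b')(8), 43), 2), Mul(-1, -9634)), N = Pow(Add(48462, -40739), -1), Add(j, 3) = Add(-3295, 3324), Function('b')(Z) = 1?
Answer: Rational(468531, 556040554) ≈ 0.00084262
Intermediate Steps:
j = 26 (j = Add(-3, Add(-3295, 3324)) = Add(-3, 29) = 26)
N = Rational(1, 7723) (N = Pow(7723, -1) = Rational(1, 7723) ≈ 0.00012948)
O = Rational(-11562, 7) (O = Add(Rational(8, 7), Mul(Rational(-1, 7), Add(Pow(Add(1, 43), 2), Mul(-1, -9634)))) = Add(Rational(8, 7), Mul(Rational(-1, 7), Add(Pow(44, 2), 9634))) = Add(Rational(8, 7), Mul(Rational(-1, 7), Add(1936, 9634))) = Add(Rational(8, 7), Mul(Rational(-1, 7), 11570)) = Add(Rational(8, 7), Rational(-11570, 7)) = Rational(-11562, 7) ≈ -1651.7)
Mul(Add(N, j), Pow(Add(32508, O), -1)) = Mul(Add(Rational(1, 7723), 26), Pow(Add(32508, Rational(-11562, 7)), -1)) = Mul(Rational(200799, 7723), Pow(Rational(215994, 7), -1)) = Mul(Rational(200799, 7723), Rational(7, 215994)) = Rational(468531, 556040554)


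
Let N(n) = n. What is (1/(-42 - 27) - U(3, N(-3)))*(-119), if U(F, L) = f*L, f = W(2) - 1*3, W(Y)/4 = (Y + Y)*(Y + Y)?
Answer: -1502494/69 ≈ -21775.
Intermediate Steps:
W(Y) = 16*Y**2 (W(Y) = 4*((Y + Y)*(Y + Y)) = 4*((2*Y)*(2*Y)) = 4*(4*Y**2) = 16*Y**2)
f = 61 (f = 16*2**2 - 1*3 = 16*4 - 3 = 64 - 3 = 61)
U(F, L) = 61*L
(1/(-42 - 27) - U(3, N(-3)))*(-119) = (1/(-42 - 27) - 61*(-3))*(-119) = (1/(-69) - 1*(-183))*(-119) = (-1/69 + 183)*(-119) = (12626/69)*(-119) = -1502494/69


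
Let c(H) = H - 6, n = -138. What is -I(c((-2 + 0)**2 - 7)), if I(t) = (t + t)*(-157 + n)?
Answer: -5310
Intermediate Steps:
c(H) = -6 + H
I(t) = -590*t (I(t) = (t + t)*(-157 - 138) = (2*t)*(-295) = -590*t)
-I(c((-2 + 0)**2 - 7)) = -(-590)*(-6 + ((-2 + 0)**2 - 7)) = -(-590)*(-6 + ((-2)**2 - 7)) = -(-590)*(-6 + (4 - 7)) = -(-590)*(-6 - 3) = -(-590)*(-9) = -1*5310 = -5310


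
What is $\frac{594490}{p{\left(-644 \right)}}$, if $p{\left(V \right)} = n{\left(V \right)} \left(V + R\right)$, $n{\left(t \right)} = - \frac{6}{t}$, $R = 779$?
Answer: $\frac{38285156}{81} \approx 4.7266 \cdot 10^{5}$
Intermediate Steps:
$p{\left(V \right)} = - \frac{6 \left(779 + V\right)}{V}$ ($p{\left(V \right)} = - \frac{6}{V} \left(V + 779\right) = - \frac{6}{V} \left(779 + V\right) = - \frac{6 \left(779 + V\right)}{V}$)
$\frac{594490}{p{\left(-644 \right)}} = \frac{594490}{-6 - \frac{4674}{-644}} = \frac{594490}{-6 - - \frac{2337}{322}} = \frac{594490}{-6 + \frac{2337}{322}} = \frac{594490}{\frac{405}{322}} = 594490 \cdot \frac{322}{405} = \frac{38285156}{81}$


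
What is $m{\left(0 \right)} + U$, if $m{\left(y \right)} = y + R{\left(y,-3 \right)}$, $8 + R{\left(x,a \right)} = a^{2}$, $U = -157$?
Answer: $-156$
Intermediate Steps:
$R{\left(x,a \right)} = -8 + a^{2}$
$m{\left(y \right)} = 1 + y$ ($m{\left(y \right)} = y - \left(8 - \left(-3\right)^{2}\right) = y + \left(-8 + 9\right) = y + 1 = 1 + y$)
$m{\left(0 \right)} + U = \left(1 + 0\right) - 157 = 1 - 157 = -156$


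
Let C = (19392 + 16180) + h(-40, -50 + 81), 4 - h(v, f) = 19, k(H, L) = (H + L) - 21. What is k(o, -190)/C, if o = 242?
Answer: 1/1147 ≈ 0.00087184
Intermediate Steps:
k(H, L) = -21 + H + L
h(v, f) = -15 (h(v, f) = 4 - 1*19 = 4 - 19 = -15)
C = 35557 (C = (19392 + 16180) - 15 = 35572 - 15 = 35557)
k(o, -190)/C = (-21 + 242 - 190)/35557 = 31*(1/35557) = 1/1147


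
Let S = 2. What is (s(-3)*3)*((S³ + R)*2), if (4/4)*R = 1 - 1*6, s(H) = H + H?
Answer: -108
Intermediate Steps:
s(H) = 2*H
R = -5 (R = 1 - 1*6 = 1 - 6 = -5)
(s(-3)*3)*((S³ + R)*2) = ((2*(-3))*3)*((2³ - 5)*2) = (-6*3)*((8 - 5)*2) = -54*2 = -18*6 = -108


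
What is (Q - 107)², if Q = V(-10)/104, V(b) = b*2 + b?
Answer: 31125241/2704 ≈ 11511.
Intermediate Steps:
V(b) = 3*b (V(b) = 2*b + b = 3*b)
Q = -15/52 (Q = (3*(-10))/104 = -30*1/104 = -15/52 ≈ -0.28846)
(Q - 107)² = (-15/52 - 107)² = (-5579/52)² = 31125241/2704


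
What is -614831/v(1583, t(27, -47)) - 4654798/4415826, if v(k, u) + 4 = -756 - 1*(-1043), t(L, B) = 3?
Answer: -1358152011620/624839379 ≈ -2173.6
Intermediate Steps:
v(k, u) = 283 (v(k, u) = -4 + (-756 - 1*(-1043)) = -4 + (-756 + 1043) = -4 + 287 = 283)
-614831/v(1583, t(27, -47)) - 4654798/4415826 = -614831/283 - 4654798/4415826 = -614831*1/283 - 4654798*1/4415826 = -614831/283 - 2327399/2207913 = -1358152011620/624839379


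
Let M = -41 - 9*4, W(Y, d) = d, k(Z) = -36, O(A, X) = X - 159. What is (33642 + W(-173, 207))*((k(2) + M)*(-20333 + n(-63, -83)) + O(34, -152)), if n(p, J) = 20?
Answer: 77685418242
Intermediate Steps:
O(A, X) = -159 + X
M = -77 (M = -41 - 36 = -77)
(33642 + W(-173, 207))*((k(2) + M)*(-20333 + n(-63, -83)) + O(34, -152)) = (33642 + 207)*((-36 - 77)*(-20333 + 20) + (-159 - 152)) = 33849*(-113*(-20313) - 311) = 33849*(2295369 - 311) = 33849*2295058 = 77685418242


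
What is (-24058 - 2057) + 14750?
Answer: -11365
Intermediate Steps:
(-24058 - 2057) + 14750 = -26115 + 14750 = -11365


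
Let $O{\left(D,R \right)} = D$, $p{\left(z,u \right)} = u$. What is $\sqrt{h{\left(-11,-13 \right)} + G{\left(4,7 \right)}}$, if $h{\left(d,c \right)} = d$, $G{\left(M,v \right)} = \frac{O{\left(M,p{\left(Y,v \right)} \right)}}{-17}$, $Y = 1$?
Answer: $\frac{i \sqrt{3247}}{17} \approx 3.3519 i$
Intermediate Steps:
$G{\left(M,v \right)} = - \frac{M}{17}$ ($G{\left(M,v \right)} = \frac{M}{-17} = M \left(- \frac{1}{17}\right) = - \frac{M}{17}$)
$\sqrt{h{\left(-11,-13 \right)} + G{\left(4,7 \right)}} = \sqrt{-11 - \frac{4}{17}} = \sqrt{- \frac{191}{17}} = \frac{i \sqrt{3247}}{17}$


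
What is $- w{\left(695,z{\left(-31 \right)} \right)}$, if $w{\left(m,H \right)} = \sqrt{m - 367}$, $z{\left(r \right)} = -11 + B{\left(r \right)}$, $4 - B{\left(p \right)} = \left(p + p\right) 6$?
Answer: $- 2 \sqrt{82} \approx -18.111$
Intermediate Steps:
$B{\left(p \right)} = 4 - 12 p$ ($B{\left(p \right)} = 4 - \left(p + p\right) 6 = 4 - 2 p 6 = 4 - 12 p$)
$z{\left(r \right)} = -7 - 12 r$ ($z{\left(r \right)} = -11 - \left(-4 + 12 r\right) = -7 - 12 r$)
$w{\left(m,H \right)} = \sqrt{-367 + m}$
$- w{\left(695,z{\left(-31 \right)} \right)} = - \sqrt{-367 + 695} = - \sqrt{328} = - 2 \sqrt{82}$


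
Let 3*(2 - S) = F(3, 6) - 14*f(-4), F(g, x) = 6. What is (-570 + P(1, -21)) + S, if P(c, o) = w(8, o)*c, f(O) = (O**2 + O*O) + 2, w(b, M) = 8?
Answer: -1210/3 ≈ -403.33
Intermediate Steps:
f(O) = 2 + 2*O**2 (f(O) = (O**2 + O**2) + 2 = 2*O**2 + 2 = 2 + 2*O**2)
P(c, o) = 8*c
S = 476/3 (S = 2 - (6 - 14*(2 + 2*(-4)**2))/3 = 2 - (6 - 14*(2 + 2*16))/3 = 2 - (6 - 14*(2 + 32))/3 = 2 - (6 - 14*34)/3 = 2 - (6 - 476)/3 = 2 - 1/3*(-470) = 2 + 470/3 = 476/3 ≈ 158.67)
(-570 + P(1, -21)) + S = (-570 + 8*1) + 476/3 = (-570 + 8) + 476/3 = -562 + 476/3 = -1210/3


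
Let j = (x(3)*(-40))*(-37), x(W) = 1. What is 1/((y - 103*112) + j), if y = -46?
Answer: -1/10102 ≈ -9.8990e-5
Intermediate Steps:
j = 1480 (j = (1*(-40))*(-37) = -40*(-37) = 1480)
1/((y - 103*112) + j) = 1/((-46 - 103*112) + 1480) = 1/((-46 - 11536) + 1480) = 1/(-11582 + 1480) = 1/(-10102) = -1/10102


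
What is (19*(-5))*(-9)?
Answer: 855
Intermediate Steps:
(19*(-5))*(-9) = -95*(-9) = 855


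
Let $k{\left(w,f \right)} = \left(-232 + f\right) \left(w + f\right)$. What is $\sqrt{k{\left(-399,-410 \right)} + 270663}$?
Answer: $\sqrt{790041} \approx 888.84$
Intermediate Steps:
$k{\left(w,f \right)} = \left(-232 + f\right) \left(f + w\right)$
$\sqrt{k{\left(-399,-410 \right)} + 270663} = \sqrt{\left(\left(-410\right)^{2} - -95120 - -92568 - -163590\right) + 270663} = \sqrt{\left(168100 + 95120 + 92568 + 163590\right) + 270663} = \sqrt{519378 + 270663} = \sqrt{790041}$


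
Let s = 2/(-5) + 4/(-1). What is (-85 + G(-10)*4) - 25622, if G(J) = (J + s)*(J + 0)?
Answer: -25131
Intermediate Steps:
s = -22/5 (s = 2*(-⅕) + 4*(-1) = -⅖ - 4 = -22/5 ≈ -4.4000)
G(J) = J*(-22/5 + J) (G(J) = (J - 22/5)*(J + 0) = (-22/5 + J)*J = J*(-22/5 + J))
(-85 + G(-10)*4) - 25622 = (-85 + ((⅕)*(-10)*(-22 + 5*(-10)))*4) - 25622 = (-85 + ((⅕)*(-10)*(-22 - 50))*4) - 25622 = (-85 + ((⅕)*(-10)*(-72))*4) - 25622 = (-85 + 144*4) - 25622 = (-85 + 576) - 25622 = 491 - 25622 = -25131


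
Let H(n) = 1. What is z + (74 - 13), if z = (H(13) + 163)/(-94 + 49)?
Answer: 2581/45 ≈ 57.356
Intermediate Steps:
z = -164/45 (z = (1 + 163)/(-94 + 49) = 164/(-45) = 164*(-1/45) = -164/45 ≈ -3.6444)
z + (74 - 13) = -164/45 + (74 - 13) = -164/45 + 61 = 2581/45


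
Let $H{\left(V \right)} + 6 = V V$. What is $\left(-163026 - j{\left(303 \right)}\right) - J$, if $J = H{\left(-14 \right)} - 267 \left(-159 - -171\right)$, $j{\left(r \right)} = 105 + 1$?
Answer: $-160118$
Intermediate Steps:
$H{\left(V \right)} = -6 + V^{2}$ ($H{\left(V \right)} = -6 + V V = -6 + V^{2}$)
$j{\left(r \right)} = 106$
$J = -3014$ ($J = \left(-6 + \left(-14\right)^{2}\right) - 267 \left(-159 - -171\right) = \left(-6 + 196\right) - 267 \left(-159 + 171\right) = 190 - 3204 = -3014$)
$\left(-163026 - j{\left(303 \right)}\right) - J = \left(-163026 - 106\right) - -3014 = \left(-163026 - 106\right) + 3014 = -163132 + 3014 = -160118$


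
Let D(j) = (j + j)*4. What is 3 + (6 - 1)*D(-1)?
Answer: -37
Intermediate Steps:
D(j) = 8*j (D(j) = (2*j)*4 = 8*j)
3 + (6 - 1)*D(-1) = 3 + (6 - 1)*(8*(-1)) = 3 + 5*(-8) = 3 - 40 = -37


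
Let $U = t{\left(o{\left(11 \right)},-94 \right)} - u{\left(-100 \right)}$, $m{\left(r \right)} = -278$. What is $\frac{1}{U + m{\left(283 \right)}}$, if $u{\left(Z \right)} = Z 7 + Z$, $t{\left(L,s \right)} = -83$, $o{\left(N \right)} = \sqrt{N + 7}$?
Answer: $\frac{1}{439} \approx 0.0022779$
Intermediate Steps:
$o{\left(N \right)} = \sqrt{7 + N}$
$u{\left(Z \right)} = 8 Z$ ($u{\left(Z \right)} = 7 Z + Z = 8 Z$)
$U = 717$ ($U = -83 - 8 \left(-100\right) = -83 - -800 = -83 + 800 = 717$)
$\frac{1}{U + m{\left(283 \right)}} = \frac{1}{717 - 278} = \frac{1}{439}$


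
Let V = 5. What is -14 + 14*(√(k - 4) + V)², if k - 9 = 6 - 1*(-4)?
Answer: 546 + 140*√15 ≈ 1088.2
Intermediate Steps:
k = 19 (k = 9 + (6 - 1*(-4)) = 9 + (6 + 4) = 9 + 10 = 19)
-14 + 14*(√(k - 4) + V)² = -14 + 14*(√(19 - 4) + 5)² = -14 + 14*(√15 + 5)² = -14 + 14*(5 + √15)²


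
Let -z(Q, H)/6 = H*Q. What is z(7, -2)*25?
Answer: 2100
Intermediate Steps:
z(Q, H) = -6*H*Q
z(7, -2)*25 = -6*(-2)*7*25 = 84*25 = 2100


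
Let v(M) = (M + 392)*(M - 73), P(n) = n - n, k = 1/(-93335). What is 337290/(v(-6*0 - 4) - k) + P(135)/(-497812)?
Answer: -10493654050/929492153 ≈ -11.290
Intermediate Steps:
k = -1/93335 ≈ -1.0714e-5
P(n) = 0
v(M) = (-73 + M)*(392 + M) (v(M) = (392 + M)*(-73 + M) = (-73 + M)*(392 + M))
337290/(v(-6*0 - 4) - k) + P(135)/(-497812) = 337290/((-28616 + (-6*0 - 4)² + 319*(-6*0 - 4)) - 1*(-1/93335)) + 0/(-497812) = 337290/((-28616 + (0 - 4)² + 319*(0 - 4)) + 1/93335) + 0*(-1/497812) = 337290/((-28616 + (-4)² + 319*(-4)) + 1/93335) + 0 = 337290/((-28616 + 16 - 1276) + 1/93335) + 0 = 337290/(-29876 + 1/93335) + 0 = 337290/(-2788476459/93335) + 0 = 337290*(-93335/2788476459) + 0 = -10493654050/929492153 + 0 = -10493654050/929492153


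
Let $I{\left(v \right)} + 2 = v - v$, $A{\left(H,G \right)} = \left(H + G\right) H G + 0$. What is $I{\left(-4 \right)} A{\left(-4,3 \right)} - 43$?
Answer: $-67$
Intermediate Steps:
$A{\left(H,G \right)} = G H \left(G + H\right)$ ($A{\left(H,G \right)} = \left(G + H\right) H G + 0 = H \left(G + H\right) G + 0 = G H \left(G + H\right) + 0 = G H \left(G + H\right)$)
$I{\left(v \right)} = -2$ ($I{\left(v \right)} = -2 + \left(v - v\right) = -2 + 0 = -2$)
$I{\left(-4 \right)} A{\left(-4,3 \right)} - 43 = - 2 \cdot 3 \left(-4\right) \left(3 - 4\right) - 43 = - 2 \cdot 3 \left(-4\right) \left(-1\right) - 43 = \left(-2\right) 12 - 43 = -24 - 43 = -67$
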